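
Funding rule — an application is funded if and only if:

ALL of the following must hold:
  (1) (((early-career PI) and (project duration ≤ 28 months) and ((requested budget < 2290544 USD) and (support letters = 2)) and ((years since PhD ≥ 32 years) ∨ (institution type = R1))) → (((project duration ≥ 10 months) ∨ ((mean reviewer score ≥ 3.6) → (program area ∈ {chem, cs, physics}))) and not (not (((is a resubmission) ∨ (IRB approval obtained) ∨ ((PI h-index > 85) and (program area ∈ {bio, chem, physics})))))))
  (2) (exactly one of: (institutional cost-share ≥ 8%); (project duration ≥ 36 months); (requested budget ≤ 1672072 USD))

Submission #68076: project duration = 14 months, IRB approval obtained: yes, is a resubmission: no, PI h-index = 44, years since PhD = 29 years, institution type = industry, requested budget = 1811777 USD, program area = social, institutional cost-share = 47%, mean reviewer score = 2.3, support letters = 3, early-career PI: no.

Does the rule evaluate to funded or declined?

Atomic conditions:
  early-career PI: no → false
  project duration ≤ 28 months: 14 ≤ 28 is true
  requested budget < 2290544 USD: 1811777 < 2290544 is true
  support letters = 2: 3 == 2 is false
  years since PhD ≥ 32 years: 29 ≥ 32 is false
  institution type = R1: industry == R1 is false
  project duration ≥ 10 months: 14 ≥ 10 is true
  mean reviewer score ≥ 3.6: 2.3 ≥ 3.6 is false
  program area ∈ {chem, cs, physics}: social is not in the set → false
  is a resubmission: no → false
  IRB approval obtained: yes → true
  PI h-index > 85: 44 > 85 is false
  program area ∈ {bio, chem, physics}: social is not in the set → false
  institutional cost-share ≥ 8%: 47 ≥ 8 is true
  project duration ≥ 36 months: 14 ≥ 36 is false
  requested budget ≤ 1672072 USD: 1811777 ≤ 1672072 is false
Combine:
[1.1.3] true AND false = false
[1.1.4] false OR false = false
[1.1] false AND true AND false AND false = false
[1.2.1.2] false → false (antecedent false ⇒ implication holds) = true
[1.2.1] true OR true = true
[1.2.2.1.1.3] false AND false = false
[1.2.2.1.1] false OR true OR false = true
[1.2.2.1] NOT true = false
[1.2.2] NOT false = true
[1.2] true AND true = true
[1] false → true (antecedent false ⇒ implication holds) = true
[2] exactly-one(true, false, false) = true
[root] true AND true = true
Overall: true → funded

Funded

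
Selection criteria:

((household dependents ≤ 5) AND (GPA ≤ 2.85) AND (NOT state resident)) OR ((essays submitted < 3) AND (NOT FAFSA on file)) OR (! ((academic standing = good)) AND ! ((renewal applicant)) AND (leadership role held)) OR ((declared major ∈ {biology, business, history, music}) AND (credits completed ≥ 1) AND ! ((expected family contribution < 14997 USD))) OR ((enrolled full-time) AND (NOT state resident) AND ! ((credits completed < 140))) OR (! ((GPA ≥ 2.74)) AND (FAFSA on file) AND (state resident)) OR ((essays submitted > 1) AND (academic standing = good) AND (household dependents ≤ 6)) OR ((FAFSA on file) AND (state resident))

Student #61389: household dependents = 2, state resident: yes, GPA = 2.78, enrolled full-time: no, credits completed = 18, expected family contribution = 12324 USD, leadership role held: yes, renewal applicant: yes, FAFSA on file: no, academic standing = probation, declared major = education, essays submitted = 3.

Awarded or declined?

Declined

Atomic conditions:
  household dependents ≤ 5: 2 ≤ 5 is true
  GPA ≤ 2.85: 2.78 ≤ 2.85 is true
  NOT state resident: yes → false
  essays submitted < 3: 3 < 3 is false
  NOT FAFSA on file: no → true
  academic standing = good: probation == good is false
  renewal applicant: yes → true
  leadership role held: yes → true
  declared major ∈ {biology, business, history, music}: education is not in the set → false
  credits completed ≥ 1: 18 ≥ 1 is true
  expected family contribution < 14997 USD: 12324 < 14997 is true
  enrolled full-time: no → false
  credits completed < 140: 18 < 140 is true
  GPA ≥ 2.74: 2.78 ≥ 2.74 is true
  FAFSA on file: no → false
  state resident: yes → true
  essays submitted > 1: 3 > 1 is true
  household dependents ≤ 6: 2 ≤ 6 is true
Combine:
[1] true AND true AND false = false
[2] false AND true = false
[3.1] NOT false = true
[3.2] NOT true = false
[3] true AND false AND true = false
[4.3] NOT true = false
[4] false AND true AND false = false
[5.3] NOT true = false
[5] false AND false AND false = false
[6.1] NOT true = false
[6] false AND false AND true = false
[7] true AND false AND true = false
[8] false AND true = false
[root] false OR false OR false OR false OR false OR false OR false OR false = false
Overall: false → declined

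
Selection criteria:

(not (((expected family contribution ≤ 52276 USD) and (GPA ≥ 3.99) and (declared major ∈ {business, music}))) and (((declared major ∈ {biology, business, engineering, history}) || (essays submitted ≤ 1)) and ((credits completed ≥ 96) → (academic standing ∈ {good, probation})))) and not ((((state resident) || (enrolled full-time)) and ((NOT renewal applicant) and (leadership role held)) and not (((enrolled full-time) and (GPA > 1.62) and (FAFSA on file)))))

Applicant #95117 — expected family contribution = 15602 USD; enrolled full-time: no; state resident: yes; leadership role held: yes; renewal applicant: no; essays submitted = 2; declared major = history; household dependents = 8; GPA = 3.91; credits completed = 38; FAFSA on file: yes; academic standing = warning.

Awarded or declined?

Declined

Atomic conditions:
  expected family contribution ≤ 52276 USD: 15602 ≤ 52276 is true
  GPA ≥ 3.99: 3.91 ≥ 3.99 is false
  declared major ∈ {business, music}: history is not in the set → false
  declared major ∈ {biology, business, engineering, history}: history is in the set → true
  essays submitted ≤ 1: 2 ≤ 1 is false
  credits completed ≥ 96: 38 ≥ 96 is false
  academic standing ∈ {good, probation}: warning is not in the set → false
  state resident: yes → true
  enrolled full-time: no → false
  NOT renewal applicant: no → true
  leadership role held: yes → true
  GPA > 1.62: 3.91 > 1.62 is true
  FAFSA on file: yes → true
Combine:
[1.1.1] true AND false AND false = false
[1.1] NOT false = true
[1.2.1] true OR false = true
[1.2.2] false → false (antecedent false ⇒ implication holds) = true
[1.2] true AND true = true
[1] true AND true = true
[2.1.1] true OR false = true
[2.1.2] true AND true = true
[2.1.3.1] false AND true AND true = false
[2.1.3] NOT false = true
[2.1] true AND true AND true = true
[2] NOT true = false
[root] true AND false = false
Overall: false → declined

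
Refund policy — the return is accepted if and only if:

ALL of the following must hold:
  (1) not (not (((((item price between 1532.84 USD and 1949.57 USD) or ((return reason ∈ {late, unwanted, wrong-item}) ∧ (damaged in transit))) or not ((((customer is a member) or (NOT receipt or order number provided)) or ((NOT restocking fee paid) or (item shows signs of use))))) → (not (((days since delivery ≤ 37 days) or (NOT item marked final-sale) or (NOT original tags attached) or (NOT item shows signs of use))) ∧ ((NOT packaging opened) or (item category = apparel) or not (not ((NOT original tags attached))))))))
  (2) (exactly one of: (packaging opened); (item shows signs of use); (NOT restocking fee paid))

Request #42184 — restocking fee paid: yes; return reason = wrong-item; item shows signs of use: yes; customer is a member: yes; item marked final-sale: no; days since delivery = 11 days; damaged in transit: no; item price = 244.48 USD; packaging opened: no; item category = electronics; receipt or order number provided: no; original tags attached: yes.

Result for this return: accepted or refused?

Atomic conditions:
  item price between 1532.84 USD and 1949.57 USD: 244.48 in [1532.84, 1949.57] is false
  return reason ∈ {late, unwanted, wrong-item}: wrong-item is in the set → true
  damaged in transit: no → false
  customer is a member: yes → true
  NOT receipt or order number provided: no → true
  NOT restocking fee paid: yes → false
  item shows signs of use: yes → true
  days since delivery ≤ 37 days: 11 ≤ 37 is true
  NOT item marked final-sale: no → true
  NOT original tags attached: yes → false
  NOT item shows signs of use: yes → false
  NOT packaging opened: no → true
  item category = apparel: electronics == apparel is false
  packaging opened: no → false
Combine:
[1.1.1.1.1.2] true AND false = false
[1.1.1.1.1] false OR false = false
[1.1.1.1.2.1.1] true OR true = true
[1.1.1.1.2.1.2] false OR true = true
[1.1.1.1.2.1] true OR true = true
[1.1.1.1.2] NOT true = false
[1.1.1.1] false OR false = false
[1.1.1.2.1.1] true OR true OR false OR false = true
[1.1.1.2.1] NOT true = false
[1.1.1.2.2.3.1] NOT false = true
[1.1.1.2.2.3] NOT true = false
[1.1.1.2.2] true OR false OR false = true
[1.1.1.2] false AND true = false
[1.1.1] false → false (antecedent false ⇒ implication holds) = true
[1.1] NOT true = false
[1] NOT false = true
[2] exactly-one(false, true, false) = true
[root] true AND true = true
Overall: true → accepted

Accepted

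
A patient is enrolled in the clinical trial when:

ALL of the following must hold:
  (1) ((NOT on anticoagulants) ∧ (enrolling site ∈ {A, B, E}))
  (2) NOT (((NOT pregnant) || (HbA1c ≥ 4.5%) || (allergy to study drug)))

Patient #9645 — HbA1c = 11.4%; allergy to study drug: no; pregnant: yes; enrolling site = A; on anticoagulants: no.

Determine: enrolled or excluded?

Atomic conditions:
  NOT on anticoagulants: no → true
  enrolling site ∈ {A, B, E}: A is in the set → true
  NOT pregnant: yes → false
  HbA1c ≥ 4.5%: 11.4 ≥ 4.5 is true
  allergy to study drug: no → false
Combine:
[1] true AND true = true
[2.1] false OR true OR false = true
[2] NOT true = false
[root] true AND false = false
Overall: false → excluded

Excluded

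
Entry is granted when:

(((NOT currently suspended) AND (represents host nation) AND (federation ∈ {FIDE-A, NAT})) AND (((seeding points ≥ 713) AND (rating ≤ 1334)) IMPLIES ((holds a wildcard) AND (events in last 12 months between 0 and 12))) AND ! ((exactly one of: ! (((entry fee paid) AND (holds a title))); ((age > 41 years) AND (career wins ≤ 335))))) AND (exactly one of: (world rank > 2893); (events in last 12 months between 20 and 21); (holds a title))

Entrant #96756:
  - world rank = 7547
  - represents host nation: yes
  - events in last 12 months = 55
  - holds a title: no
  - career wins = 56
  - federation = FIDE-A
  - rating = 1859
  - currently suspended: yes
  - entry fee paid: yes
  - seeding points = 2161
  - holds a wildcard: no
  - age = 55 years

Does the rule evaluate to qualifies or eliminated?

Atomic conditions:
  NOT currently suspended: yes → false
  represents host nation: yes → true
  federation ∈ {FIDE-A, NAT}: FIDE-A is in the set → true
  seeding points ≥ 713: 2161 ≥ 713 is true
  rating ≤ 1334: 1859 ≤ 1334 is false
  holds a wildcard: no → false
  events in last 12 months between 0 and 12: 55 in [0, 12] is false
  entry fee paid: yes → true
  holds a title: no → false
  age > 41 years: 55 > 41 is true
  career wins ≤ 335: 56 ≤ 335 is true
  world rank > 2893: 7547 > 2893 is true
  events in last 12 months between 20 and 21: 55 in [20, 21] is false
Combine:
[1.1] false AND true AND true = false
[1.2.1] true AND false = false
[1.2.2] false AND false = false
[1.2] false → false (antecedent false ⇒ implication holds) = true
[1.3.1.1.1] true AND false = false
[1.3.1.1] NOT false = true
[1.3.1.2] true AND true = true
[1.3.1] exactly-one(true, true) = false
[1.3] NOT false = true
[1] false AND true AND true = false
[2] exactly-one(true, false, false) = true
[root] false AND true = false
Overall: false → eliminated

Eliminated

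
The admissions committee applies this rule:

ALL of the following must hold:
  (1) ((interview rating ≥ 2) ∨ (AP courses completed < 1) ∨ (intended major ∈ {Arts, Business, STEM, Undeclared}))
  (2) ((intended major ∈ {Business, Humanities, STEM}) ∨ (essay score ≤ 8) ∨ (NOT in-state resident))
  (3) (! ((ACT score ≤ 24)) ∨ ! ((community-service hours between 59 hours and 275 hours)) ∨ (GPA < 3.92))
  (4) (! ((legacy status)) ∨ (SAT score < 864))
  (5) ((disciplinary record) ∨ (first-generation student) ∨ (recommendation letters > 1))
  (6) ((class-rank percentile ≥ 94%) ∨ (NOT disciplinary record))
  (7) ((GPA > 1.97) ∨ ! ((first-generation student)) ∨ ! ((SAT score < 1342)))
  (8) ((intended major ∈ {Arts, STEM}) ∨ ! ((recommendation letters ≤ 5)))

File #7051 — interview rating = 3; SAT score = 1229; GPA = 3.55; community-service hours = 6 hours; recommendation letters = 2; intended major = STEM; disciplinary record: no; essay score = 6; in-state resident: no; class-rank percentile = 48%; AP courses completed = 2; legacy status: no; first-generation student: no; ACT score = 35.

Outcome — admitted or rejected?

Admitted

Atomic conditions:
  interview rating ≥ 2: 3 ≥ 2 is true
  AP courses completed < 1: 2 < 1 is false
  intended major ∈ {Arts, Business, STEM, Undeclared}: STEM is in the set → true
  intended major ∈ {Business, Humanities, STEM}: STEM is in the set → true
  essay score ≤ 8: 6 ≤ 8 is true
  NOT in-state resident: no → true
  ACT score ≤ 24: 35 ≤ 24 is false
  community-service hours between 59 hours and 275 hours: 6 in [59, 275] is false
  GPA < 3.92: 3.55 < 3.92 is true
  legacy status: no → false
  SAT score < 864: 1229 < 864 is false
  disciplinary record: no → false
  first-generation student: no → false
  recommendation letters > 1: 2 > 1 is true
  class-rank percentile ≥ 94%: 48 ≥ 94 is false
  NOT disciplinary record: no → true
  GPA > 1.97: 3.55 > 1.97 is true
  SAT score < 1342: 1229 < 1342 is true
  intended major ∈ {Arts, STEM}: STEM is in the set → true
  recommendation letters ≤ 5: 2 ≤ 5 is true
Combine:
[1] true OR false OR true = true
[2] true OR true OR true = true
[3.1] NOT false = true
[3.2] NOT false = true
[3] true OR true OR true = true
[4.1] NOT false = true
[4] true OR false = true
[5] false OR false OR true = true
[6] false OR true = true
[7.2] NOT false = true
[7.3] NOT true = false
[7] true OR true OR false = true
[8.2] NOT true = false
[8] true OR false = true
[root] true AND true AND true AND true AND true AND true AND true AND true = true
Overall: true → admitted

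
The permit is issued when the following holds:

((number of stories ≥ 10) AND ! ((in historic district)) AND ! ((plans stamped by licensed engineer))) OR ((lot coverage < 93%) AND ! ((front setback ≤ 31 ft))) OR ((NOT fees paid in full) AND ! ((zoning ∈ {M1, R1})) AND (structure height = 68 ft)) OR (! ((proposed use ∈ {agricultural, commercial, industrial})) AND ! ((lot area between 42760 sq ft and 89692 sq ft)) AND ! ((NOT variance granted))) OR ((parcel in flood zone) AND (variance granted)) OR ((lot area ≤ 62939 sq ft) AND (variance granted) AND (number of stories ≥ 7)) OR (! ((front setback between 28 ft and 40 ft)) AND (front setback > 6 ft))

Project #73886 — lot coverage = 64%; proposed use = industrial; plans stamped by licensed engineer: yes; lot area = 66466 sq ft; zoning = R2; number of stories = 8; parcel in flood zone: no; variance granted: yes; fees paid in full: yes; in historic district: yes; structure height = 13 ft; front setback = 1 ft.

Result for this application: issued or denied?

Denied

Atomic conditions:
  number of stories ≥ 10: 8 ≥ 10 is false
  in historic district: yes → true
  plans stamped by licensed engineer: yes → true
  lot coverage < 93%: 64 < 93 is true
  front setback ≤ 31 ft: 1 ≤ 31 is true
  NOT fees paid in full: yes → false
  zoning ∈ {M1, R1}: R2 is not in the set → false
  structure height = 68 ft: 13 == 68 is false
  proposed use ∈ {agricultural, commercial, industrial}: industrial is in the set → true
  lot area between 42760 sq ft and 89692 sq ft: 66466 in [42760, 89692] is true
  NOT variance granted: yes → false
  parcel in flood zone: no → false
  variance granted: yes → true
  lot area ≤ 62939 sq ft: 66466 ≤ 62939 is false
  number of stories ≥ 7: 8 ≥ 7 is true
  front setback between 28 ft and 40 ft: 1 in [28, 40] is false
  front setback > 6 ft: 1 > 6 is false
Combine:
[1.2] NOT true = false
[1.3] NOT true = false
[1] false AND false AND false = false
[2.2] NOT true = false
[2] true AND false = false
[3.2] NOT false = true
[3] false AND true AND false = false
[4.1] NOT true = false
[4.2] NOT true = false
[4.3] NOT false = true
[4] false AND false AND true = false
[5] false AND true = false
[6] false AND true AND true = false
[7.1] NOT false = true
[7] true AND false = false
[root] false OR false OR false OR false OR false OR false OR false = false
Overall: false → denied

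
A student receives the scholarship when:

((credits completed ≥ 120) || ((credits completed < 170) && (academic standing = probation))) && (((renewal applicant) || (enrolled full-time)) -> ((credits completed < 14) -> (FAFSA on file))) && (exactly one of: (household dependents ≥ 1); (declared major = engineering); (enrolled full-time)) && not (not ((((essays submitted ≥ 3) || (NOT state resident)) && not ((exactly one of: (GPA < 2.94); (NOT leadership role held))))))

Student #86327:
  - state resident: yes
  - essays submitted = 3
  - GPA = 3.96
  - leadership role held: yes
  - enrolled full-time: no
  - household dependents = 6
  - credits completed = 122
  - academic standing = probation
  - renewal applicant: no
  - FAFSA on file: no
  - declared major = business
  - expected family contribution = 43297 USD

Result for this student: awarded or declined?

Atomic conditions:
  credits completed ≥ 120: 122 ≥ 120 is true
  credits completed < 170: 122 < 170 is true
  academic standing = probation: probation == probation is true
  renewal applicant: no → false
  enrolled full-time: no → false
  credits completed < 14: 122 < 14 is false
  FAFSA on file: no → false
  household dependents ≥ 1: 6 ≥ 1 is true
  declared major = engineering: business == engineering is false
  essays submitted ≥ 3: 3 ≥ 3 is true
  NOT state resident: yes → false
  GPA < 2.94: 3.96 < 2.94 is false
  NOT leadership role held: yes → false
Combine:
[1.2] true AND true = true
[1] true OR true = true
[2.1] false OR false = false
[2.2] false → false (antecedent false ⇒ implication holds) = true
[2] false → true (antecedent false ⇒ implication holds) = true
[3] exactly-one(true, false, false) = true
[4.1.1.1] true OR false = true
[4.1.1.2.1] exactly-one(false, false) = false
[4.1.1.2] NOT false = true
[4.1.1] true AND true = true
[4.1] NOT true = false
[4] NOT false = true
[root] true AND true AND true AND true = true
Overall: true → awarded

Awarded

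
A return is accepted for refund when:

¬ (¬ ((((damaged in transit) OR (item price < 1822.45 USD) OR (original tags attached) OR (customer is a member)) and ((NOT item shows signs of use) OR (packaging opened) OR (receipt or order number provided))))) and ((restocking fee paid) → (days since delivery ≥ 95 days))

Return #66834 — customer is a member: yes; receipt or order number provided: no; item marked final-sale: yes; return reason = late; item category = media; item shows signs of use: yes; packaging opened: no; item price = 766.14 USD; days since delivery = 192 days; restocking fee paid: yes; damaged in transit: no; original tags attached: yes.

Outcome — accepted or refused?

Refused

Atomic conditions:
  damaged in transit: no → false
  item price < 1822.45 USD: 766.14 < 1822.45 is true
  original tags attached: yes → true
  customer is a member: yes → true
  NOT item shows signs of use: yes → false
  packaging opened: no → false
  receipt or order number provided: no → false
  restocking fee paid: yes → true
  days since delivery ≥ 95 days: 192 ≥ 95 is true
Combine:
[1.1.1.1] false OR true OR true OR true = true
[1.1.1.2] false OR false OR false = false
[1.1.1] true AND false = false
[1.1] NOT false = true
[1] NOT true = false
[2] true → true = true
[root] false AND true = false
Overall: false → refused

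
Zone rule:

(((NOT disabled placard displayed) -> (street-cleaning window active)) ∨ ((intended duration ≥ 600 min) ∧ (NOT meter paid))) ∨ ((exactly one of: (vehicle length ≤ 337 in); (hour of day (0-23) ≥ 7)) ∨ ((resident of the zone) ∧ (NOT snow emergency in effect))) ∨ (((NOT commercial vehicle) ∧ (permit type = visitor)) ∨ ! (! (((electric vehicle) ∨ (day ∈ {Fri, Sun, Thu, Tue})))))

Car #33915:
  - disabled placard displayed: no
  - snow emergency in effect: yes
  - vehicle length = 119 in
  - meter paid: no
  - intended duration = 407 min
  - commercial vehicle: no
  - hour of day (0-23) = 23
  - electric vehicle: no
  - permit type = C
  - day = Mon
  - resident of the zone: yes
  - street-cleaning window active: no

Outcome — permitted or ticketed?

Atomic conditions:
  NOT disabled placard displayed: no → true
  street-cleaning window active: no → false
  intended duration ≥ 600 min: 407 ≥ 600 is false
  NOT meter paid: no → true
  vehicle length ≤ 337 in: 119 ≤ 337 is true
  hour of day (0-23) ≥ 7: 23 ≥ 7 is true
  resident of the zone: yes → true
  NOT snow emergency in effect: yes → false
  NOT commercial vehicle: no → true
  permit type = visitor: C == visitor is false
  electric vehicle: no → false
  day ∈ {Fri, Sun, Thu, Tue}: Mon is not in the set → false
Combine:
[1.1] true → false = false
[1.2] false AND true = false
[1] false OR false = false
[2.1] exactly-one(true, true) = false
[2.2] true AND false = false
[2] false OR false = false
[3.1] true AND false = false
[3.2.1.1] false OR false = false
[3.2.1] NOT false = true
[3.2] NOT true = false
[3] false OR false = false
[root] false OR false OR false = false
Overall: false → ticketed

Ticketed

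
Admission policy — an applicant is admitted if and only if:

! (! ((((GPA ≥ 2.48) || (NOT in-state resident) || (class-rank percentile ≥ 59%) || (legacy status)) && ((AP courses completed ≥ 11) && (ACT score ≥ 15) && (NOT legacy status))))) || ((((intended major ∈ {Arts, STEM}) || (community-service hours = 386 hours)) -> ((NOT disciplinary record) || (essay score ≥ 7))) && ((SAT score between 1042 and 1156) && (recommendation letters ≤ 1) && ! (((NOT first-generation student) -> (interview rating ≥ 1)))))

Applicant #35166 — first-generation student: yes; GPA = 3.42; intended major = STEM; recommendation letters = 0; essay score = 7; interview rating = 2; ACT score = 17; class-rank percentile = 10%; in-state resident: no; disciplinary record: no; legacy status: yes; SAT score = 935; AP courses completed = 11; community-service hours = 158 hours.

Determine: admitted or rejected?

Atomic conditions:
  GPA ≥ 2.48: 3.42 ≥ 2.48 is true
  NOT in-state resident: no → true
  class-rank percentile ≥ 59%: 10 ≥ 59 is false
  legacy status: yes → true
  AP courses completed ≥ 11: 11 ≥ 11 is true
  ACT score ≥ 15: 17 ≥ 15 is true
  NOT legacy status: yes → false
  intended major ∈ {Arts, STEM}: STEM is in the set → true
  community-service hours = 386 hours: 158 == 386 is false
  NOT disciplinary record: no → true
  essay score ≥ 7: 7 ≥ 7 is true
  SAT score between 1042 and 1156: 935 in [1042, 1156] is false
  recommendation letters ≤ 1: 0 ≤ 1 is true
  NOT first-generation student: yes → false
  interview rating ≥ 1: 2 ≥ 1 is true
Combine:
[1.1.1.1] true OR true OR false OR true = true
[1.1.1.2] true AND true AND false = false
[1.1.1] true AND false = false
[1.1] NOT false = true
[1] NOT true = false
[2.1.1] true OR false = true
[2.1.2] true OR true = true
[2.1] true → true = true
[2.2.3.1] false → true (antecedent false ⇒ implication holds) = true
[2.2.3] NOT true = false
[2.2] false AND true AND false = false
[2] true AND false = false
[root] false OR false = false
Overall: false → rejected

Rejected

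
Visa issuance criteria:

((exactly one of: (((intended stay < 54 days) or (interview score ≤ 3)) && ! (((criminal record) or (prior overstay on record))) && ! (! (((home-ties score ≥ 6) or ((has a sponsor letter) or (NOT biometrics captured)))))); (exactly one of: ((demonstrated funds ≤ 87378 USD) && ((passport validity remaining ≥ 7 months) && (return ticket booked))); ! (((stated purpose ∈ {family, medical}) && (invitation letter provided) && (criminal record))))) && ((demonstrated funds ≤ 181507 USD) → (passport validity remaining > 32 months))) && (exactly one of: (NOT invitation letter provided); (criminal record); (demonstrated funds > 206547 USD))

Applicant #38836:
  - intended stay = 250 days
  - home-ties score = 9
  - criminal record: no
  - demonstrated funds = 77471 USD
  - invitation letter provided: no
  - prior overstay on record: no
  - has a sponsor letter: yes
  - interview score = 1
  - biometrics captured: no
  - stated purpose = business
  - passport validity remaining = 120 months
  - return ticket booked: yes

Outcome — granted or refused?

Atomic conditions:
  intended stay < 54 days: 250 < 54 is false
  interview score ≤ 3: 1 ≤ 3 is true
  criminal record: no → false
  prior overstay on record: no → false
  home-ties score ≥ 6: 9 ≥ 6 is true
  has a sponsor letter: yes → true
  NOT biometrics captured: no → true
  demonstrated funds ≤ 87378 USD: 77471 ≤ 87378 is true
  passport validity remaining ≥ 7 months: 120 ≥ 7 is true
  return ticket booked: yes → true
  stated purpose ∈ {family, medical}: business is not in the set → false
  invitation letter provided: no → false
  demonstrated funds ≤ 181507 USD: 77471 ≤ 181507 is true
  passport validity remaining > 32 months: 120 > 32 is true
  NOT invitation letter provided: no → true
  demonstrated funds > 206547 USD: 77471 > 206547 is false
Combine:
[1.1.1.1] false OR true = true
[1.1.1.2.1] false OR false = false
[1.1.1.2] NOT false = true
[1.1.1.3.1.1.2] true OR true = true
[1.1.1.3.1.1] true OR true = true
[1.1.1.3.1] NOT true = false
[1.1.1.3] NOT false = true
[1.1.1] true AND true AND true = true
[1.1.2.1.2] true AND true = true
[1.1.2.1] true AND true = true
[1.1.2.2.1] false AND false AND false = false
[1.1.2.2] NOT false = true
[1.1.2] exactly-one(true, true) = false
[1.1] exactly-one(true, false) = true
[1.2] true → true = true
[1] true AND true = true
[2] exactly-one(true, false, false) = true
[root] true AND true = true
Overall: true → granted

Granted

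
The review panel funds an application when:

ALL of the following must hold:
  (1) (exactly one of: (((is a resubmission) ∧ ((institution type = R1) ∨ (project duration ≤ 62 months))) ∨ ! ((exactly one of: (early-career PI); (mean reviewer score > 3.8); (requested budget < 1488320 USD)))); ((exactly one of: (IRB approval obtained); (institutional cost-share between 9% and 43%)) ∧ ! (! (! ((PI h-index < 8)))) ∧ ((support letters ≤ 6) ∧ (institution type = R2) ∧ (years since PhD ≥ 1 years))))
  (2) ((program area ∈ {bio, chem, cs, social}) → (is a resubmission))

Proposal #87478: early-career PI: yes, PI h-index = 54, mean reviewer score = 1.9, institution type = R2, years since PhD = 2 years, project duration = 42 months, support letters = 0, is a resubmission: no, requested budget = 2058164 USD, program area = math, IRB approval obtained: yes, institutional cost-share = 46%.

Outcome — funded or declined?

Funded

Atomic conditions:
  is a resubmission: no → false
  institution type = R1: R2 == R1 is false
  project duration ≤ 62 months: 42 ≤ 62 is true
  early-career PI: yes → true
  mean reviewer score > 3.8: 1.9 > 3.8 is false
  requested budget < 1488320 USD: 2058164 < 1488320 is false
  IRB approval obtained: yes → true
  institutional cost-share between 9% and 43%: 46 in [9, 43] is false
  PI h-index < 8: 54 < 8 is false
  support letters ≤ 6: 0 ≤ 6 is true
  institution type = R2: R2 == R2 is true
  years since PhD ≥ 1 years: 2 ≥ 1 is true
  program area ∈ {bio, chem, cs, social}: math is not in the set → false
Combine:
[1.1.1.2] false OR true = true
[1.1.1] false AND true = false
[1.1.2.1] exactly-one(true, false, false) = true
[1.1.2] NOT true = false
[1.1] false OR false = false
[1.2.1] exactly-one(true, false) = true
[1.2.2.1.1] NOT false = true
[1.2.2.1] NOT true = false
[1.2.2] NOT false = true
[1.2.3] true AND true AND true = true
[1.2] true AND true AND true = true
[1] exactly-one(false, true) = true
[2] false → false (antecedent false ⇒ implication holds) = true
[root] true AND true = true
Overall: true → funded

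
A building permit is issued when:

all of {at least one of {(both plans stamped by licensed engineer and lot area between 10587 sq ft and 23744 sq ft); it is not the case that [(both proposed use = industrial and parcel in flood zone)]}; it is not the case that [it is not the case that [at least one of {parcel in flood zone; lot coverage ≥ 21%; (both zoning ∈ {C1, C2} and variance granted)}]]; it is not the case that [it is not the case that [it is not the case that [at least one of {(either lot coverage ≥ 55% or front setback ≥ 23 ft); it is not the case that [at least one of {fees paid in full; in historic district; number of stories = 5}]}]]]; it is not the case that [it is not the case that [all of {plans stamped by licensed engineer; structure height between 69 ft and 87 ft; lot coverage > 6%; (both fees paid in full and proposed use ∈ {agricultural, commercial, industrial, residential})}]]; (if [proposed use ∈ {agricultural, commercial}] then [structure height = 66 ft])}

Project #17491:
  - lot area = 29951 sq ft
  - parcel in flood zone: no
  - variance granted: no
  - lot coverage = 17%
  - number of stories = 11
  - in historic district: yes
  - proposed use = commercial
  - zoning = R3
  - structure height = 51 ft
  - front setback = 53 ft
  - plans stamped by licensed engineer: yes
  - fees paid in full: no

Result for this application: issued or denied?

Atomic conditions:
  plans stamped by licensed engineer: yes → true
  lot area between 10587 sq ft and 23744 sq ft: 29951 in [10587, 23744] is false
  proposed use = industrial: commercial == industrial is false
  parcel in flood zone: no → false
  lot coverage ≥ 21%: 17 ≥ 21 is false
  zoning ∈ {C1, C2}: R3 is not in the set → false
  variance granted: no → false
  lot coverage ≥ 55%: 17 ≥ 55 is false
  front setback ≥ 23 ft: 53 ≥ 23 is true
  fees paid in full: no → false
  in historic district: yes → true
  number of stories = 5: 11 == 5 is false
  structure height between 69 ft and 87 ft: 51 in [69, 87] is false
  lot coverage > 6%: 17 > 6 is true
  proposed use ∈ {agricultural, commercial, industrial, residential}: commercial is in the set → true
  proposed use ∈ {agricultural, commercial}: commercial is in the set → true
  structure height = 66 ft: 51 == 66 is false
Combine:
[1.1] true AND false = false
[1.2.1] false AND false = false
[1.2] NOT false = true
[1] false OR true = true
[2.1.1.3] false AND false = false
[2.1.1] false OR false OR false = false
[2.1] NOT false = true
[2] NOT true = false
[3.1.1.1.1] false OR true = true
[3.1.1.1.2.1] false OR true OR false = true
[3.1.1.1.2] NOT true = false
[3.1.1.1] true OR false = true
[3.1.1] NOT true = false
[3.1] NOT false = true
[3] NOT true = false
[4.1.1.4] false AND true = false
[4.1.1] true AND false AND true AND false = false
[4.1] NOT false = true
[4] NOT true = false
[5] true → false = false
[root] true AND false AND false AND false AND false = false
Overall: false → denied

Denied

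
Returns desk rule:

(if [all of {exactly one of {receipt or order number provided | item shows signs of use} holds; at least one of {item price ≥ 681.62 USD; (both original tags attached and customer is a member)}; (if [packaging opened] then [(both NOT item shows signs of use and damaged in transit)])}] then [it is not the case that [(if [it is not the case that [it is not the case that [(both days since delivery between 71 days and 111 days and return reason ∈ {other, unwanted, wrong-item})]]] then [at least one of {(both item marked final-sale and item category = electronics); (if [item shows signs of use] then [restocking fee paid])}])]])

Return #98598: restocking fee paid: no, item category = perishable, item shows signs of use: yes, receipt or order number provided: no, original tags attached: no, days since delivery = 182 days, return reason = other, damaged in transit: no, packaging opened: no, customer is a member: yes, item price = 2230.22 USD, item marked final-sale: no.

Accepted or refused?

Refused

Atomic conditions:
  receipt or order number provided: no → false
  item shows signs of use: yes → true
  item price ≥ 681.62 USD: 2230.22 ≥ 681.62 is true
  original tags attached: no → false
  customer is a member: yes → true
  packaging opened: no → false
  NOT item shows signs of use: yes → false
  damaged in transit: no → false
  days since delivery between 71 days and 111 days: 182 in [71, 111] is false
  return reason ∈ {other, unwanted, wrong-item}: other is in the set → true
  item marked final-sale: no → false
  item category = electronics: perishable == electronics is false
  restocking fee paid: no → false
Combine:
[1.1] exactly-one(false, true) = true
[1.2.2] false AND true = false
[1.2] true OR false = true
[1.3.2] false AND false = false
[1.3] false → false (antecedent false ⇒ implication holds) = true
[1] true AND true AND true = true
[2.1.1.1.1] false AND true = false
[2.1.1.1] NOT false = true
[2.1.1] NOT true = false
[2.1.2.1] false AND false = false
[2.1.2.2] true → false = false
[2.1.2] false OR false = false
[2.1] false → false (antecedent false ⇒ implication holds) = true
[2] NOT true = false
[root] true → false = false
Overall: false → refused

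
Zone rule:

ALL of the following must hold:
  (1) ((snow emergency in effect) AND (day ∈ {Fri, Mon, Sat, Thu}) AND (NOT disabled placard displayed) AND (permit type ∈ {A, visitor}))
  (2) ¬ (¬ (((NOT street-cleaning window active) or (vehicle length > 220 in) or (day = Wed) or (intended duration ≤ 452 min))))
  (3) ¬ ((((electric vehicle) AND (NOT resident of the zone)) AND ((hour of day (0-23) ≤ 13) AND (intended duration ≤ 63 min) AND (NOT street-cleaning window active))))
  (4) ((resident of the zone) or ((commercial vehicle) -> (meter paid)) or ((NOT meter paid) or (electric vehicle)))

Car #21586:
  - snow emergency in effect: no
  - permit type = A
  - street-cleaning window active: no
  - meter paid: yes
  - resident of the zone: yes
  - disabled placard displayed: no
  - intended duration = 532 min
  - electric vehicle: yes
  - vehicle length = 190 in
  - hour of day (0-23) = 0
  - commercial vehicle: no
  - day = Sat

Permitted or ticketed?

Ticketed

Atomic conditions:
  snow emergency in effect: no → false
  day ∈ {Fri, Mon, Sat, Thu}: Sat is in the set → true
  NOT disabled placard displayed: no → true
  permit type ∈ {A, visitor}: A is in the set → true
  NOT street-cleaning window active: no → true
  vehicle length > 220 in: 190 > 220 is false
  day = Wed: Sat == Wed is false
  intended duration ≤ 452 min: 532 ≤ 452 is false
  electric vehicle: yes → true
  NOT resident of the zone: yes → false
  hour of day (0-23) ≤ 13: 0 ≤ 13 is true
  intended duration ≤ 63 min: 532 ≤ 63 is false
  resident of the zone: yes → true
  commercial vehicle: no → false
  meter paid: yes → true
  NOT meter paid: yes → false
Combine:
[1] false AND true AND true AND true = false
[2.1.1] true OR false OR false OR false = true
[2.1] NOT true = false
[2] NOT false = true
[3.1.1] true AND false = false
[3.1.2] true AND false AND true = false
[3.1] false AND false = false
[3] NOT false = true
[4.2] false → true (antecedent false ⇒ implication holds) = true
[4.3] false OR true = true
[4] true OR true OR true = true
[root] false AND true AND true AND true = false
Overall: false → ticketed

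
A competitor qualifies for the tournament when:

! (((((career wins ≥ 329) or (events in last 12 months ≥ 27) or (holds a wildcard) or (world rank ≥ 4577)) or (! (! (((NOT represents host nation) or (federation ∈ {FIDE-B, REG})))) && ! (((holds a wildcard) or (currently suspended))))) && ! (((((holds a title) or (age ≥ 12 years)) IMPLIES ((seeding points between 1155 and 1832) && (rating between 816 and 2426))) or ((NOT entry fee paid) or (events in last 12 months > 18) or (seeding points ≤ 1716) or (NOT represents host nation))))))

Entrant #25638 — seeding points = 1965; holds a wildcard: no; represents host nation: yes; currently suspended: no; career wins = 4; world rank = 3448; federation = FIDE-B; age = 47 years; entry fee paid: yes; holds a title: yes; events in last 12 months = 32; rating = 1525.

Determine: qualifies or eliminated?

Qualifies

Atomic conditions:
  career wins ≥ 329: 4 ≥ 329 is false
  events in last 12 months ≥ 27: 32 ≥ 27 is true
  holds a wildcard: no → false
  world rank ≥ 4577: 3448 ≥ 4577 is false
  NOT represents host nation: yes → false
  federation ∈ {FIDE-B, REG}: FIDE-B is in the set → true
  currently suspended: no → false
  holds a title: yes → true
  age ≥ 12 years: 47 ≥ 12 is true
  seeding points between 1155 and 1832: 1965 in [1155, 1832] is false
  rating between 816 and 2426: 1525 in [816, 2426] is true
  NOT entry fee paid: yes → false
  events in last 12 months > 18: 32 > 18 is true
  seeding points ≤ 1716: 1965 ≤ 1716 is false
Combine:
[1.1.1] false OR true OR false OR false = true
[1.1.2.1.1.1] false OR true = true
[1.1.2.1.1] NOT true = false
[1.1.2.1] NOT false = true
[1.1.2.2.1] false OR false = false
[1.1.2.2] NOT false = true
[1.1.2] true AND true = true
[1.1] true OR true = true
[1.2.1.1.1] true OR true = true
[1.2.1.1.2] false AND true = false
[1.2.1.1] true → false = false
[1.2.1.2] false OR true OR false OR false = true
[1.2.1] false OR true = true
[1.2] NOT true = false
[1] true AND false = false
[root] NOT false = true
Overall: true → qualifies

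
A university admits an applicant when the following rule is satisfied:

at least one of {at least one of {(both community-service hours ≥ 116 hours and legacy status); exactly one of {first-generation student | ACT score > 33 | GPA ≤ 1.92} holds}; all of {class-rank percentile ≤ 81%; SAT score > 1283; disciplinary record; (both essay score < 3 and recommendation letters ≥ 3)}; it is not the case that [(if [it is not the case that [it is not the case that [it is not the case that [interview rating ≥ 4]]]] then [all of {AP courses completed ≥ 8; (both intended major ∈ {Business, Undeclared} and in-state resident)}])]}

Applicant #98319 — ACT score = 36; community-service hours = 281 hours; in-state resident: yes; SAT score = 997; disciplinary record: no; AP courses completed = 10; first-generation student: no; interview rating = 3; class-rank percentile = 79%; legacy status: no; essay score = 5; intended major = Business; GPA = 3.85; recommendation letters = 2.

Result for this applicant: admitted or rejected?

Atomic conditions:
  community-service hours ≥ 116 hours: 281 ≥ 116 is true
  legacy status: no → false
  first-generation student: no → false
  ACT score > 33: 36 > 33 is true
  GPA ≤ 1.92: 3.85 ≤ 1.92 is false
  class-rank percentile ≤ 81%: 79 ≤ 81 is true
  SAT score > 1283: 997 > 1283 is false
  disciplinary record: no → false
  essay score < 3: 5 < 3 is false
  recommendation letters ≥ 3: 2 ≥ 3 is false
  interview rating ≥ 4: 3 ≥ 4 is false
  AP courses completed ≥ 8: 10 ≥ 8 is true
  intended major ∈ {Business, Undeclared}: Business is in the set → true
  in-state resident: yes → true
Combine:
[1.1] true AND false = false
[1.2] exactly-one(false, true, false) = true
[1] false OR true = true
[2.4] false AND false = false
[2] true AND false AND false AND false = false
[3.1.1.1.1] NOT false = true
[3.1.1.1] NOT true = false
[3.1.1] NOT false = true
[3.1.2.2] true AND true = true
[3.1.2] true AND true = true
[3.1] true → true = true
[3] NOT true = false
[root] true OR false OR false = true
Overall: true → admitted

Admitted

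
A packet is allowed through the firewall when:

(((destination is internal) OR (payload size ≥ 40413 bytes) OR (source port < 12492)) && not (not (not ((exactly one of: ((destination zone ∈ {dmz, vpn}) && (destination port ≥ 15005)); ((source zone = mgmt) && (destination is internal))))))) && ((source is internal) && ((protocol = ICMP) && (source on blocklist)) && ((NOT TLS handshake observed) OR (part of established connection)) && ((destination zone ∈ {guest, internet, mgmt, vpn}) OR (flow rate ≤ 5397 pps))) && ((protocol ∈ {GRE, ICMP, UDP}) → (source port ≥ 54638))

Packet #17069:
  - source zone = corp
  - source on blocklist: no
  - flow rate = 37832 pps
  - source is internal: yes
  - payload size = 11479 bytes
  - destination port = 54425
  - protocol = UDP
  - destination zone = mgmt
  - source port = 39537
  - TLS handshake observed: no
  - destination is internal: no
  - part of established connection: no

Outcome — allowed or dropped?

Atomic conditions:
  destination is internal: no → false
  payload size ≥ 40413 bytes: 11479 ≥ 40413 is false
  source port < 12492: 39537 < 12492 is false
  destination zone ∈ {dmz, vpn}: mgmt is not in the set → false
  destination port ≥ 15005: 54425 ≥ 15005 is true
  source zone = mgmt: corp == mgmt is false
  source is internal: yes → true
  protocol = ICMP: UDP == ICMP is false
  source on blocklist: no → false
  NOT TLS handshake observed: no → true
  part of established connection: no → false
  destination zone ∈ {guest, internet, mgmt, vpn}: mgmt is in the set → true
  flow rate ≤ 5397 pps: 37832 ≤ 5397 is false
  protocol ∈ {GRE, ICMP, UDP}: UDP is in the set → true
  source port ≥ 54638: 39537 ≥ 54638 is false
Combine:
[1.1] false OR false OR false = false
[1.2.1.1.1.1] false AND true = false
[1.2.1.1.1.2] false AND false = false
[1.2.1.1.1] exactly-one(false, false) = false
[1.2.1.1] NOT false = true
[1.2.1] NOT true = false
[1.2] NOT false = true
[1] false AND true = false
[2.2] false AND false = false
[2.3] true OR false = true
[2.4] true OR false = true
[2] true AND false AND true AND true = false
[3] true → false = false
[root] false AND false AND false = false
Overall: false → dropped

Dropped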